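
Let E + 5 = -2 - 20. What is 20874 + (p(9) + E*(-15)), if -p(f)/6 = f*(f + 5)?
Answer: 20523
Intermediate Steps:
p(f) = -6*f*(5 + f) (p(f) = -6*f*(f + 5) = -6*f*(5 + f))
E = -27 (E = -5 + (-2 - 20) = -5 - 22 = -27)
20874 + (p(9) + E*(-15)) = 20874 + (-6*9*(5 + 9) - 27*(-15)) = 20874 + (-6*9*14 + 405) = 20874 + (-756 + 405) = 20874 - 351 = 20523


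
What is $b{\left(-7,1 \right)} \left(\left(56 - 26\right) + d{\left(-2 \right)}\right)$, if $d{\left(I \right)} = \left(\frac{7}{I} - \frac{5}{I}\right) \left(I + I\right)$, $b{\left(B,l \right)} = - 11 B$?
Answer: $2618$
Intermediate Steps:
$d{\left(I \right)} = 4$ ($d{\left(I \right)} = \frac{2}{I} 2 I = 4$)
$b{\left(-7,1 \right)} \left(\left(56 - 26\right) + d{\left(-2 \right)}\right) = \left(-11\right) \left(-7\right) \left(\left(56 - 26\right) + 4\right) = 77 \left(30 + 4\right) = 77 \cdot 34 = 2618$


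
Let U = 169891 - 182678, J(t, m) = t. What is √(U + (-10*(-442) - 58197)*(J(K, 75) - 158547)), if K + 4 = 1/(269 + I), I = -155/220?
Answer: 2*√297055013520119790/11805 ≈ 92338.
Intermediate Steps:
I = -31/44 (I = -155*1/220 = -31/44 ≈ -0.70455)
K = -47176/11805 (K = -4 + 1/(269 - 31/44) = -4 + 1/(11805/44) = -4 + 44/11805 = -47176/11805 ≈ -3.9963)
U = -12787
√(U + (-10*(-442) - 58197)*(J(K, 75) - 158547)) = √(-12787 + (-10*(-442) - 58197)*(-47176/11805 - 158547)) = √(-12787 + (4420 - 58197)*(-1871694511/11805)) = √(-12787 - 53777*(-1871694511/11805)) = √(-12787 + 100654115718047/11805) = √(100653964767512/11805) = 2*√297055013520119790/11805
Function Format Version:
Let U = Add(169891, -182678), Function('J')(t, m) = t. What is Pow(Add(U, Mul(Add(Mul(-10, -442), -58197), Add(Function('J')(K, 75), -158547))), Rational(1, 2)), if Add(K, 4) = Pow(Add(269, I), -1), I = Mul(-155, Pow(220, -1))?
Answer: Mul(Rational(2, 11805), Pow(297055013520119790, Rational(1, 2))) ≈ 92338.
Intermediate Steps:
I = Rational(-31, 44) (I = Mul(-155, Rational(1, 220)) = Rational(-31, 44) ≈ -0.70455)
K = Rational(-47176, 11805) (K = Add(-4, Pow(Add(269, Rational(-31, 44)), -1)) = Add(-4, Pow(Rational(11805, 44), -1)) = Add(-4, Rational(44, 11805)) = Rational(-47176, 11805) ≈ -3.9963)
U = -12787
Pow(Add(U, Mul(Add(Mul(-10, -442), -58197), Add(Function('J')(K, 75), -158547))), Rational(1, 2)) = Pow(Add(-12787, Mul(Add(Mul(-10, -442), -58197), Add(Rational(-47176, 11805), -158547))), Rational(1, 2)) = Pow(Add(-12787, Mul(Add(4420, -58197), Rational(-1871694511, 11805))), Rational(1, 2)) = Pow(Add(-12787, Mul(-53777, Rational(-1871694511, 11805))), Rational(1, 2)) = Pow(Add(-12787, Rational(100654115718047, 11805)), Rational(1, 2)) = Pow(Rational(100653964767512, 11805), Rational(1, 2)) = Mul(Rational(2, 11805), Pow(297055013520119790, Rational(1, 2)))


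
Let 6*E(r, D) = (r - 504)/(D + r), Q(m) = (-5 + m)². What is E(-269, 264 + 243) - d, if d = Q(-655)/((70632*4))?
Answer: -972721/466956 ≈ -2.0831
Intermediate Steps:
E(r, D) = (-504 + r)/(6*(D + r)) (E(r, D) = ((r - 504)/(D + r))/6 = ((-504 + r)/(D + r))/6 = (-504 + r)/(6*(D + r)))
d = 3025/1962 (d = (-5 - 655)²/((70632*4)) = (-660)²/282528 = 435600*(1/282528) = 3025/1962 ≈ 1.5418)
E(-269, 264 + 243) - d = (-84 + (⅙)*(-269))/((264 + 243) - 269) - 1*3025/1962 = (-84 - 269/6)/(507 - 269) - 3025/1962 = -773/6/238 - 3025/1962 = (1/238)*(-773/6) - 3025/1962 = -773/1428 - 3025/1962 = -972721/466956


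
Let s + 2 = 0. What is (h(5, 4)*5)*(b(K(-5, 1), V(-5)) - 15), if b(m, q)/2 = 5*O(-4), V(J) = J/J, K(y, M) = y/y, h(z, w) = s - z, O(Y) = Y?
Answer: 1925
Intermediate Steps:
s = -2 (s = -2 + 0 = -2)
h(z, w) = -2 - z
K(y, M) = 1
V(J) = 1
b(m, q) = -40 (b(m, q) = 2*(5*(-4)) = 2*(-20) = -40)
(h(5, 4)*5)*(b(K(-5, 1), V(-5)) - 15) = ((-2 - 1*5)*5)*(-40 - 15) = ((-2 - 5)*5)*(-55) = -7*5*(-55) = -35*(-55) = 1925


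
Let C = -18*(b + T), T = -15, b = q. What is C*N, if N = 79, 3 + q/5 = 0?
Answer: 42660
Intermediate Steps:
q = -15 (q = -15 + 5*0 = -15 + 0 = -15)
b = -15
C = 540 (C = -18*(-15 - 15) = -18*(-30) = 540)
C*N = 540*79 = 42660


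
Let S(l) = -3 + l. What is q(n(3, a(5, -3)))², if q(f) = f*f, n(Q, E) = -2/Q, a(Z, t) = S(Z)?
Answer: 16/81 ≈ 0.19753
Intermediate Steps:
a(Z, t) = -3 + Z
q(f) = f²
q(n(3, a(5, -3)))² = ((-2/3)²)² = ((-2*⅓)²)² = ((-⅔)²)² = (4/9)² = 16/81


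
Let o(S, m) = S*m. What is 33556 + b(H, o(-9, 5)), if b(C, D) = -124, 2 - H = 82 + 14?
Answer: 33432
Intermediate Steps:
H = -94 (H = 2 - (82 + 14) = 2 - 1*96 = 2 - 96 = -94)
33556 + b(H, o(-9, 5)) = 33556 - 124 = 33432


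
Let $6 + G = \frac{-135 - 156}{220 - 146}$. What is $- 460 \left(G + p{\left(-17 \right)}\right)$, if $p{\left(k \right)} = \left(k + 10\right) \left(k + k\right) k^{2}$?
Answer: $- \frac{1170500590}{37} \approx -3.1635 \cdot 10^{7}$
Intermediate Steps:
$p{\left(k \right)} = 2 k^{3} \left(10 + k\right)$ ($p{\left(k \right)} = \left(10 + k\right) 2 k k^{2} = 2 k \left(10 + k\right) k^{2} = 2 k^{3} \left(10 + k\right)$)
$G = - \frac{735}{74}$ ($G = -6 + \frac{-135 - 156}{220 - 146} = -6 - \frac{291}{74} = - \frac{735}{74} \approx -9.9324$)
$- 460 \left(G + p{\left(-17 \right)}\right) = - 460 \left(- \frac{735}{74} + 2 \left(-17\right)^{3} \left(10 - 17\right)\right) = - 460 \left(- \frac{735}{74} + 2 \left(-4913\right) \left(-7\right)\right) = - 460 \left(- \frac{735}{74} + 68782\right) = \left(-460\right) \frac{5089133}{74} = - \frac{1170500590}{37}$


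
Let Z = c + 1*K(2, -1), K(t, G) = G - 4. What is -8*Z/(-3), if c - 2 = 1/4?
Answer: -22/3 ≈ -7.3333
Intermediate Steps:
c = 9/4 (c = 2 + 1/4 = 2 + 1*(¼) = 2 + ¼ = 9/4 ≈ 2.2500)
K(t, G) = -4 + G
Z = -11/4 (Z = 9/4 + 1*(-4 - 1) = 9/4 + 1*(-5) = 9/4 - 5 = -11/4 ≈ -2.7500)
-8*Z/(-3) = -8*(-11/4)/(-3) = 22*(-⅓) = -22/3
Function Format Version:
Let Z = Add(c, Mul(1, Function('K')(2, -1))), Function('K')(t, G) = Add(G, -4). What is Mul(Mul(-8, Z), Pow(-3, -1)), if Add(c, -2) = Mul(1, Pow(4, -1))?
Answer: Rational(-22, 3) ≈ -7.3333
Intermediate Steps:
c = Rational(9, 4) (c = Add(2, Mul(1, Pow(4, -1))) = Add(2, Mul(1, Rational(1, 4))) = Add(2, Rational(1, 4)) = Rational(9, 4) ≈ 2.2500)
Function('K')(t, G) = Add(-4, G)
Z = Rational(-11, 4) (Z = Add(Rational(9, 4), Mul(1, Add(-4, -1))) = Add(Rational(9, 4), Mul(1, -5)) = Add(Rational(9, 4), -5) = Rational(-11, 4) ≈ -2.7500)
Mul(Mul(-8, Z), Pow(-3, -1)) = Mul(Mul(-8, Rational(-11, 4)), Pow(-3, -1)) = Mul(22, Rational(-1, 3)) = Rational(-22, 3)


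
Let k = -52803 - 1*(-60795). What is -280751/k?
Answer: -280751/7992 ≈ -35.129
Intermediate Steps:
k = 7992 (k = -52803 + 60795 = 7992)
-280751/k = -280751/7992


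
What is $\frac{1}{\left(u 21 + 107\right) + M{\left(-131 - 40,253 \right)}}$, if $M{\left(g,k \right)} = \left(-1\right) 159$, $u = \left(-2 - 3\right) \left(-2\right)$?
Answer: $\frac{1}{158} \approx 0.0063291$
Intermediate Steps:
$u = 10$ ($u = \left(-5\right) \left(-2\right) = 10$)
$M{\left(g,k \right)} = -159$
$\frac{1}{\left(u 21 + 107\right) + M{\left(-131 - 40,253 \right)}} = \frac{1}{\left(10 \cdot 21 + 107\right) - 159} = \frac{1}{\left(210 + 107\right) - 159} = \frac{1}{317 - 159} = \frac{1}{158}$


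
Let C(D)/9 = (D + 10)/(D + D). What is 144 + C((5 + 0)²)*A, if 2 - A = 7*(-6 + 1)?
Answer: 3771/10 ≈ 377.10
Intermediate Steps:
C(D) = 9*(10 + D)/(2*D) (C(D) = 9*((D + 10)/(D + D)) = 9*((10 + D)/((2*D))) = 9*((10 + D)*(1/(2*D))) = 9*((10 + D)/(2*D)) = 9*(10 + D)/(2*D))
A = 37 (A = 2 - 7*(-6 + 1) = 2 - 7*(-5) = 2 - 1*(-35) = 2 + 35 = 37)
144 + C((5 + 0)²)*A = 144 + (9/2 + 45/((5 + 0)²))*37 = 144 + (9/2 + 45/(5²))*37 = 144 + (9/2 + 45/25)*37 = 144 + (9/2 + 45*(1/25))*37 = 144 + (9/2 + 9/5)*37 = 144 + (63/10)*37 = 144 + 2331/10 = 3771/10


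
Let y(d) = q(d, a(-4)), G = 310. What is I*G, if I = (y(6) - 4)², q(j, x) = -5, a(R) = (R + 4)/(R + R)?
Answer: 25110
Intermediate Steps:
a(R) = (4 + R)/(2*R) (a(R) = (4 + R)/((2*R)) = (4 + R)*(1/(2*R)) = (4 + R)/(2*R))
y(d) = -5
I = 81 (I = (-5 - 4)² = (-9)² = 81)
I*G = 81*310 = 25110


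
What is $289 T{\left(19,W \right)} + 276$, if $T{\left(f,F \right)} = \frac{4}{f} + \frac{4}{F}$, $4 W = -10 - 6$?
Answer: $\frac{909}{19} \approx 47.842$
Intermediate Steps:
$W = -4$ ($W = \frac{-10 - 6}{4} = \frac{1}{4} \left(-16\right) = -4$)
$T{\left(f,F \right)} = \frac{4}{F} + \frac{4}{f}$
$289 T{\left(19,W \right)} + 276 = 289 \left(\frac{4}{-4} + \frac{4}{19}\right) + 276 = 289 \left(4 \left(- \frac{1}{4}\right) + 4 \cdot \frac{1}{19}\right) + 276 = 289 \left(-1 + \frac{4}{19}\right) + 276 = 289 \left(- \frac{15}{19}\right) + 276 = - \frac{4335}{19} + 276 = \frac{909}{19}$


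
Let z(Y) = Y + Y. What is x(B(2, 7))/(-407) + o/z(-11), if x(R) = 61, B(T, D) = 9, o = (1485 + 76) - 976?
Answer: -21767/814 ≈ -26.741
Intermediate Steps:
o = 585 (o = 1561 - 976 = 585)
z(Y) = 2*Y
x(B(2, 7))/(-407) + o/z(-11) = 61/(-407) + 585/((2*(-11))) = 61*(-1/407) + 585/(-22) = -61/407 + 585*(-1/22) = -61/407 - 585/22 = -21767/814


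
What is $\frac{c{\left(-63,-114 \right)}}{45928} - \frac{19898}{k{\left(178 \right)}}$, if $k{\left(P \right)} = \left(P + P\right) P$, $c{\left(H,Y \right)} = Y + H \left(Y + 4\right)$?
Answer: $- \frac{30122441}{181897844} \approx -0.1656$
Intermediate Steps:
$c{\left(H,Y \right)} = Y + H \left(4 + Y\right)$
$k{\left(P \right)} = 2 P^{2}$ ($k{\left(P \right)} = 2 P P = 2 P^{2}$)
$\frac{c{\left(-63,-114 \right)}}{45928} - \frac{19898}{k{\left(178 \right)}} = \frac{-114 + 4 \left(-63\right) - -7182}{45928} - \frac{19898}{2 \cdot 178^{2}} = \left(-114 - 252 + 7182\right) \frac{1}{45928} - \frac{19898}{2 \cdot 31684} = 6816 \cdot \frac{1}{45928} - \frac{19898}{63368} = \frac{852}{5741} - \frac{9949}{31684} = - \frac{30122441}{181897844}$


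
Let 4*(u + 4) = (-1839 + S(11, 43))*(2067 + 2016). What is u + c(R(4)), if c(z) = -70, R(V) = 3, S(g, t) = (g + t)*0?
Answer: -7508933/4 ≈ -1.8772e+6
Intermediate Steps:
S(g, t) = 0
u = -7508653/4 (u = -4 + ((-1839 + 0)*(2067 + 2016))/4 = -4 + (-1839*4083)/4 = -4 + (1/4)*(-7508637) = -4 - 7508637/4 = -7508653/4 ≈ -1.8772e+6)
u + c(R(4)) = -7508653/4 - 70 = -7508933/4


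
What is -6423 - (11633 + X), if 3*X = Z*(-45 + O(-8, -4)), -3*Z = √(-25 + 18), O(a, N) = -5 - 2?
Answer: -18056 - 52*I*√7/9 ≈ -18056.0 - 15.287*I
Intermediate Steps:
O(a, N) = -7
Z = -I*√7/3 (Z = -√(-25 + 18)/3 = -I*√7/3 ≈ -0.88192*I)
X = 52*I*√7/9 (X = ((-I*√7/3)*(-45 - 7))/3 = (-I*√7/3*(-52))/3 = (52*I*√7/3)/3 = 52*I*√7/9 ≈ 15.287*I)
-6423 - (11633 + X) = -6423 - (11633 + 52*I*√7/9) = -6423 + (-11633 - 52*I*√7/9) = -18056 - 52*I*√7/9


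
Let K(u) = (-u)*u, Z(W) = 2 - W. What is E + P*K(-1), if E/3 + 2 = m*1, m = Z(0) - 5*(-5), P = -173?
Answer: 248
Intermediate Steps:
m = 27 (m = (2 - 1*0) - 5*(-5) = (2 + 0) + 25 = 2 + 25 = 27)
K(u) = -u**2
E = 75 (E = -6 + 3*(27*1) = -6 + 3*27 = -6 + 81 = 75)
E + P*K(-1) = 75 - (-173)*(-1)**2 = 75 - (-173) = 75 - 173*(-1) = 75 + 173 = 248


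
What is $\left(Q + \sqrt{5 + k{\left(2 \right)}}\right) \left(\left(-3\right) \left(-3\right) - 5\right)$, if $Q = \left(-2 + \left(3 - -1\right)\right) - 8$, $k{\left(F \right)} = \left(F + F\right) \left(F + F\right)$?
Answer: $-24 + 4 \sqrt{21} \approx -5.6697$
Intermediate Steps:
$k{\left(F \right)} = 4 F^{2}$ ($k{\left(F \right)} = 2 F 2 F = 4 F^{2}$)
$Q = -6$ ($Q = \left(-2 + \left(3 + 1\right)\right) - 8 = \left(-2 + 4\right) - 8 = 2 - 8 = -6$)
$\left(Q + \sqrt{5 + k{\left(2 \right)}}\right) \left(\left(-3\right) \left(-3\right) - 5\right) = \left(-6 + \sqrt{5 + 4 \cdot 2^{2}}\right) \left(\left(-3\right) \left(-3\right) - 5\right) = \left(-6 + \sqrt{5 + 4 \cdot 4}\right) \left(9 - 5\right) = \left(-6 + \sqrt{5 + 16}\right) 4 = \left(-6 + \sqrt{21}\right) 4 = -24 + 4 \sqrt{21}$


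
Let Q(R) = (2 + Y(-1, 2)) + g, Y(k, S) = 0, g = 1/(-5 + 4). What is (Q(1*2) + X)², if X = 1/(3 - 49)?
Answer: 2025/2116 ≈ 0.95699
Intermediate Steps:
g = -1 (g = 1/(-1) = -1)
Q(R) = 1 (Q(R) = (2 + 0) - 1 = 2 - 1 = 1)
X = -1/46 (X = 1/(-46) = -1/46 ≈ -0.021739)
(Q(1*2) + X)² = (1 - 1/46)² = (45/46)² = 2025/2116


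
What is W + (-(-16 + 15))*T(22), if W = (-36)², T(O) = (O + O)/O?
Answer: 1298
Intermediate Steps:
T(O) = 2 (T(O) = (2*O)/O = 2)
W = 1296
W + (-(-16 + 15))*T(22) = 1296 - (-16 + 15)*2 = 1296 - 1*(-1)*2 = 1296 + 1*2 = 1296 + 2 = 1298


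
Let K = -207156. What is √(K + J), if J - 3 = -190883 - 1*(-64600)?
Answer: 2*I*√83359 ≈ 577.44*I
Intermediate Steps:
J = -126280 (J = 3 + (-190883 - 1*(-64600)) = 3 + (-190883 + 64600) = 3 - 126283 = -126280)
√(K + J) = √(-207156 - 126280) = √(-333436) = 2*I*√83359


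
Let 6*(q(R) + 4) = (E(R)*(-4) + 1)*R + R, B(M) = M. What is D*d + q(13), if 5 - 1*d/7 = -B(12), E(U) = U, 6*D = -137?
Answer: -5659/2 ≈ -2829.5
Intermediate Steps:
D = -137/6 (D = (1/6)*(-137) = -137/6 ≈ -22.833)
d = 119 (d = 35 - (-7)*12 = 35 - 7*(-12) = 35 + 84 = 119)
q(R) = -4 + R/6 + R*(1 - 4*R)/6 (q(R) = -4 + ((R*(-4) + 1)*R + R)/6 = -4 + ((-4*R + 1)*R + R)/6 = -4 + ((1 - 4*R)*R + R)/6 = -4 + (R*(1 - 4*R) + R)/6 = -4 + (R + R*(1 - 4*R))/6 = -4 + (R/6 + R*(1 - 4*R)/6) = -4 + R/6 + R*(1 - 4*R)/6)
D*d + q(13) = -137/6*119 + (-4 - 2/3*13**2 + (1/3)*13) = -16303/6 + (-4 - 2/3*169 + 13/3) = -16303/6 + (-4 - 338/3 + 13/3) = -16303/6 - 337/3 = -5659/2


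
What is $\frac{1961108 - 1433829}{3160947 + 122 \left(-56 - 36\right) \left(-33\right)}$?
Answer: $\frac{527279}{3531339} \approx 0.14931$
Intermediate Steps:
$\frac{1961108 - 1433829}{3160947 + 122 \left(-56 - 36\right) \left(-33\right)} = \frac{527279}{3160947 + 122 \left(-92\right) \left(-33\right)} = \frac{527279}{3160947 - -370392} = \frac{527279}{3160947 + 370392} = \frac{527279}{3531339}$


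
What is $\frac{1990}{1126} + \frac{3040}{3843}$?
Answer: $\frac{5535305}{2163609} \approx 2.5584$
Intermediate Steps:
$\frac{1990}{1126} + \frac{3040}{3843} = 1990 \cdot \frac{1}{1126} + 3040 \cdot \frac{1}{3843} = \frac{995}{563} + \frac{3040}{3843} = \frac{5535305}{2163609}$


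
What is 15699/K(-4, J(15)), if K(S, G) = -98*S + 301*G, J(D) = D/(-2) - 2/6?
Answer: -94194/11795 ≈ -7.9859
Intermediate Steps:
J(D) = -⅓ - D/2 (J(D) = D*(-½) - 2*⅙ = -D/2 - ⅓ = -⅓ - D/2)
15699/K(-4, J(15)) = 15699/(-98*(-4) + 301*(-⅓ - ½*15)) = 15699/(392 + 301*(-⅓ - 15/2)) = 15699/(392 + 301*(-47/6)) = 15699/(392 - 14147/6) = 15699/(-11795/6) = 15699*(-6/11795) = -94194/11795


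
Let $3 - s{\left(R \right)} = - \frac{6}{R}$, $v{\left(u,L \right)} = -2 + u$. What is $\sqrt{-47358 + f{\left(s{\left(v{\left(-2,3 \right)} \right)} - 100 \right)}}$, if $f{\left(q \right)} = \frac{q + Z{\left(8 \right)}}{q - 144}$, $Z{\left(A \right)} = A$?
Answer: $\frac{i \sqrt{11139697765}}{485} \approx 217.62 i$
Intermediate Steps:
$s{\left(R \right)} = 3 + \frac{6}{R}$ ($s{\left(R \right)} = 3 - - \frac{6}{R} = 3 + \frac{6}{R}$)
$f{\left(q \right)} = \frac{8 + q}{-144 + q}$ ($f{\left(q \right)} = \frac{q + 8}{q - 144} = \frac{8 + q}{-144 + q}$)
$\sqrt{-47358 + f{\left(s{\left(v{\left(-2,3 \right)} \right)} - 100 \right)}} = \sqrt{-47358 + \frac{8 + \left(\left(3 + \frac{6}{-2 - 2}\right) - 100\right)}{-144 + \left(\left(3 + \frac{6}{-2 - 2}\right) - 100\right)}} = \sqrt{-47358 + \frac{8 - \left(97 + \frac{3}{2}\right)}{-144 - \left(97 + \frac{3}{2}\right)}} = \sqrt{-47358 + \frac{8 + \left(\left(3 + 6 \left(- \frac{1}{4}\right)\right) - 100\right)}{-144 + \left(\left(3 + 6 \left(- \frac{1}{4}\right)\right) - 100\right)}} = \sqrt{-47358 + \frac{8 + \left(\left(3 - \frac{3}{2}\right) - 100\right)}{-144 + \left(\left(3 - \frac{3}{2}\right) - 100\right)}} = \sqrt{-47358 + \frac{8 + \left(\frac{3}{2} - 100\right)}{-144 + \left(\frac{3}{2} - 100\right)}} = \sqrt{-47358 + \frac{8 - \frac{197}{2}}{-144 - \frac{197}{2}}} = \sqrt{-47358 + \frac{1}{- \frac{485}{2}} \left(- \frac{181}{2}\right)} = \sqrt{-47358 - - \frac{181}{485}} = \sqrt{-47358 + \frac{181}{485}} = \sqrt{- \frac{22968449}{485}} = \frac{i \sqrt{11139697765}}{485}$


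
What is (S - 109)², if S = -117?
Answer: 51076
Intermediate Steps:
(S - 109)² = (-117 - 109)² = (-226)² = 51076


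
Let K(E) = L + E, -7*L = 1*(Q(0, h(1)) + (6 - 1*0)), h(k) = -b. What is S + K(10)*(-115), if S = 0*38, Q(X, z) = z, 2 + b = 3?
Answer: -7475/7 ≈ -1067.9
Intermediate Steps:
b = 1 (b = -2 + 3 = 1)
h(k) = -1 (h(k) = -1*1 = -1)
S = 0
L = -5/7 (L = -(-1 + (6 - 1*0))/7 = -(-1 + (6 + 0))/7 = -(-1 + 6)/7 = -5/7 ≈ -0.71429)
K(E) = -5/7 + E
S + K(10)*(-115) = 0 + (-5/7 + 10)*(-115) = 0 + (65/7)*(-115) = 0 - 7475/7 = -7475/7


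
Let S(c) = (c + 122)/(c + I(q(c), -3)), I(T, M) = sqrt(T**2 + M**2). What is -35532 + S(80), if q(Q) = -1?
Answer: -22703332/639 - 101*sqrt(10)/3195 ≈ -35530.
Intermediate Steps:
I(T, M) = sqrt(M**2 + T**2)
S(c) = (122 + c)/(c + sqrt(10)) (S(c) = (c + 122)/(c + sqrt((-3)**2 + (-1)**2)) = (122 + c)/(c + sqrt(9 + 1)) = (122 + c)/(c + sqrt(10)))
-35532 + S(80) = -35532 + (122 + 80)/(80 + sqrt(10)) = -35532 + 202/(80 + sqrt(10))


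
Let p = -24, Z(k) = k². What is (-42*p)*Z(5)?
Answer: 25200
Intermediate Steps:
(-42*p)*Z(5) = -42*(-24)*5² = 1008*25 = 25200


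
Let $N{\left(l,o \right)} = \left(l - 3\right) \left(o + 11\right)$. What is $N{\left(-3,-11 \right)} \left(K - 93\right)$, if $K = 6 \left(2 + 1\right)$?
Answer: $0$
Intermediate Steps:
$N{\left(l,o \right)} = \left(-3 + l\right) \left(11 + o\right)$
$K = 18$ ($K = 6 \cdot 3 = 18$)
$N{\left(-3,-11 \right)} \left(K - 93\right) = \left(-33 - -33 + 11 \left(-3\right) - -33\right) \left(18 - 93\right) = \left(-33 + 33 - 33 + 33\right) \left(-75\right) = 0 \left(-75\right) = 0$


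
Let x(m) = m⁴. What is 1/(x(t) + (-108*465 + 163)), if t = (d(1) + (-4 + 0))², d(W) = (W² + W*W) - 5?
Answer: 1/5714744 ≈ 1.7499e-7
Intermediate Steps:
d(W) = -5 + 2*W² (d(W) = (W² + W²) - 5 = 2*W² - 5 = -5 + 2*W²)
t = 49 (t = ((-5 + 2*1²) + (-4 + 0))² = ((-5 + 2*1) - 4)² = ((-5 + 2) - 4)² = (-3 - 4)² = (-7)² = 49)
1/(x(t) + (-108*465 + 163)) = 1/(49⁴ + (-108*465 + 163)) = 1/(5764801 + (-50220 + 163)) = 1/(5764801 - 50057) = 1/5714744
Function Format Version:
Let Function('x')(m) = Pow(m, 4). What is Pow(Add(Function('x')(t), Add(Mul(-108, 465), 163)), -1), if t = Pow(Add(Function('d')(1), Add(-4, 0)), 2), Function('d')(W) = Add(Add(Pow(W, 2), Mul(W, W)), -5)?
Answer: Rational(1, 5714744) ≈ 1.7499e-7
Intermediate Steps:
Function('d')(W) = Add(-5, Mul(2, Pow(W, 2))) (Function('d')(W) = Add(Add(Pow(W, 2), Pow(W, 2)), -5) = Add(Mul(2, Pow(W, 2)), -5) = Add(-5, Mul(2, Pow(W, 2))))
t = 49 (t = Pow(Add(Add(-5, Mul(2, Pow(1, 2))), Add(-4, 0)), 2) = Pow(Add(Add(-5, Mul(2, 1)), -4), 2) = Pow(Add(Add(-5, 2), -4), 2) = Pow(Add(-3, -4), 2) = Pow(-7, 2) = 49)
Pow(Add(Function('x')(t), Add(Mul(-108, 465), 163)), -1) = Pow(Add(Pow(49, 4), Add(Mul(-108, 465), 163)), -1) = Pow(Add(5764801, Add(-50220, 163)), -1) = Pow(Add(5764801, -50057), -1) = Pow(5714744, -1) = Rational(1, 5714744)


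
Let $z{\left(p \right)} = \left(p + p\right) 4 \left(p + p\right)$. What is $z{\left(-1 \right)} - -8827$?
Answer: $8843$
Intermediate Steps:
$z{\left(p \right)} = 16 p^{2}$ ($z{\left(p \right)} = 2 p 4 \cdot 2 p = 2 p 8 p = 16 p^{2}$)
$z{\left(-1 \right)} - -8827 = 16 \left(-1\right)^{2} - -8827 = 16 \cdot 1 + 8827 = 16 + 8827 = 8843$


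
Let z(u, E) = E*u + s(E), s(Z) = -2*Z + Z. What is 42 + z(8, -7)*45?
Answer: -2163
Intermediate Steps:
s(Z) = -Z
z(u, E) = -E + E*u (z(u, E) = E*u - E = -E + E*u)
42 + z(8, -7)*45 = 42 - 7*(-1 + 8)*45 = 42 - 7*7*45 = 42 - 49*45 = 42 - 2205 = -2163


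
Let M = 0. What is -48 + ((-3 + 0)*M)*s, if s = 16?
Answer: -48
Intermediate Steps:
-48 + ((-3 + 0)*M)*s = -48 + ((-3 + 0)*0)*16 = -48 - 3*0*16 = -48 + 0*16 = -48 + 0 = -48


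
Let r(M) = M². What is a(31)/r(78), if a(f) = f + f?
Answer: 31/3042 ≈ 0.010191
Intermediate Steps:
a(f) = 2*f
a(31)/r(78) = (2*31)/(78²) = 62/6084 = 62*(1/6084) = 31/3042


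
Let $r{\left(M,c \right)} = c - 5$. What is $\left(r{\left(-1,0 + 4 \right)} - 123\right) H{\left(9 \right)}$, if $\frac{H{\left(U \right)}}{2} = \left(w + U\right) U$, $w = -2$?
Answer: $-15624$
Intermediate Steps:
$r{\left(M,c \right)} = -5 + c$
$H{\left(U \right)} = 2 U \left(-2 + U\right)$ ($H{\left(U \right)} = 2 \left(-2 + U\right) U = 2 U \left(-2 + U\right)$)
$\left(r{\left(-1,0 + 4 \right)} - 123\right) H{\left(9 \right)} = \left(\left(-5 + \left(0 + 4\right)\right) - 123\right) 2 \cdot 9 \left(-2 + 9\right) = \left(\left(-5 + 4\right) - 123\right) 2 \cdot 9 \cdot 7 = \left(-1 - 123\right) 126 = \left(-124\right) 126 = -15624$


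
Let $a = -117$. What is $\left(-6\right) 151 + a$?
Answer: $-1023$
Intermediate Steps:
$\left(-6\right) 151 + a = \left(-6\right) 151 - 117 = -906 - 117 = -1023$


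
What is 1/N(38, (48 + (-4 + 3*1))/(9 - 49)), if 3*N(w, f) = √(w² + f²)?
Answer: 120*√2312609/2312609 ≈ 0.078910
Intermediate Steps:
N(w, f) = √(f² + w²)/3 (N(w, f) = √(w² + f²)/3 = √(f² + w²)/3)
1/N(38, (48 + (-4 + 3*1))/(9 - 49)) = 1/(√(((48 + (-4 + 3*1))/(9 - 49))² + 38²)/3) = 1/(√(((48 + (-4 + 3))/(-40))² + 1444)/3) = 1/(√(((48 - 1)*(-1/40))² + 1444)/3) = 1/(√((47*(-1/40))² + 1444)/3) = 1/(√((-47/40)² + 1444)/3) = 1/(√(2209/1600 + 1444)/3) = 1/(√(2312609/1600)/3) = 1/((√2312609/40)/3) = 1/(√2312609/120) = 120*√2312609/2312609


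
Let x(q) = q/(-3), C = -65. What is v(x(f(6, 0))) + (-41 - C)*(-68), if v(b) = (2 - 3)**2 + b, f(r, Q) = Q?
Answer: -1631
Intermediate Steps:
x(q) = -q/3 (x(q) = q*(-1/3) = -q/3)
v(b) = 1 + b (v(b) = (-1)**2 + b = 1 + b)
v(x(f(6, 0))) + (-41 - C)*(-68) = (1 - 1/3*0) + (-41 - 1*(-65))*(-68) = (1 + 0) + (-41 + 65)*(-68) = 1 + 24*(-68) = 1 - 1632 = -1631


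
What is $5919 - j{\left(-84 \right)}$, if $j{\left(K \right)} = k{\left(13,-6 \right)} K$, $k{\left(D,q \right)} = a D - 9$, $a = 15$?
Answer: $21543$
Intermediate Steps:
$k{\left(D,q \right)} = -9 + 15 D$ ($k{\left(D,q \right)} = 15 D - 9 = -9 + 15 D$)
$j{\left(K \right)} = 186 K$ ($j{\left(K \right)} = \left(-9 + 15 \cdot 13\right) K = \left(-9 + 195\right) K = 186 K$)
$5919 - j{\left(-84 \right)} = 5919 - 186 \left(-84\right) = 5919 - -15624 = 5919 + 15624 = 21543$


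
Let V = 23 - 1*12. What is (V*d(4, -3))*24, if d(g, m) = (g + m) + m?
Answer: -528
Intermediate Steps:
d(g, m) = g + 2*m
V = 11 (V = 23 - 12 = 11)
(V*d(4, -3))*24 = (11*(4 + 2*(-3)))*24 = (11*(4 - 6))*24 = (11*(-2))*24 = -22*24 = -528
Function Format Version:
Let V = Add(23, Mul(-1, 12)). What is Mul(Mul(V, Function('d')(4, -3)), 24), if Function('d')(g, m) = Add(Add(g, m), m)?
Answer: -528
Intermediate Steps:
Function('d')(g, m) = Add(g, Mul(2, m))
V = 11 (V = Add(23, -12) = 11)
Mul(Mul(V, Function('d')(4, -3)), 24) = Mul(Mul(11, Add(4, Mul(2, -3))), 24) = Mul(Mul(11, Add(4, -6)), 24) = Mul(Mul(11, -2), 24) = Mul(-22, 24) = -528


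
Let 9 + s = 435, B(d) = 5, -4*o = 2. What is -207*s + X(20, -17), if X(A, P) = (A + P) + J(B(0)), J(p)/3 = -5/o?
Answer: -88149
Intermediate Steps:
o = -½ (o = -¼*2 = -½ ≈ -0.50000)
J(p) = 30 (J(p) = 3*(-5/(-½)) = 3*(-5*(-2)) = 3*10 = 30)
X(A, P) = 30 + A + P (X(A, P) = (A + P) + 30 = 30 + A + P)
s = 426 (s = -9 + 435 = 426)
-207*s + X(20, -17) = -207*426 + (30 + 20 - 17) = -88182 + 33 = -88149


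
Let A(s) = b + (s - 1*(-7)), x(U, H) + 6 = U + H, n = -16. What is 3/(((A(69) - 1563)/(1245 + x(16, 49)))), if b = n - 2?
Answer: -3912/1505 ≈ -2.5993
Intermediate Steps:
b = -18 (b = -16 - 2 = -18)
x(U, H) = -6 + H + U (x(U, H) = -6 + (U + H) = -6 + (H + U) = -6 + H + U)
A(s) = -11 + s (A(s) = -18 + (s - 1*(-7)) = -18 + (s + 7) = -18 + (7 + s) = -11 + s)
3/(((A(69) - 1563)/(1245 + x(16, 49)))) = 3/((((-11 + 69) - 1563)/(1245 + (-6 + 49 + 16)))) = 3/(((58 - 1563)/(1245 + 59))) = 3/((-1505/1304)) = 3/((-1505*1/1304)) = 3/(-1505/1304) = 3*(-1304/1505) = -3912/1505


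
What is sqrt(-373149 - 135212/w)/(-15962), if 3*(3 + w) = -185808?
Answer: -I*sqrt(1431555270555361)/988670318 ≈ -0.038269*I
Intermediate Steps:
w = -61939 (w = -3 + (1/3)*(-185808) = -3 - 61936 = -61939)
sqrt(-373149 - 135212/w)/(-15962) = sqrt(-373149 - 135212/(-61939))/(-15962) = sqrt(-373149 - 135212*(-1/61939))*(-1/15962) = sqrt(-373149 + 135212/61939)*(-1/15962) = sqrt(-23112340699/61939)*(-1/15962) = (I*sqrt(1431555270555361)/61939)*(-1/15962) = -I*sqrt(1431555270555361)/988670318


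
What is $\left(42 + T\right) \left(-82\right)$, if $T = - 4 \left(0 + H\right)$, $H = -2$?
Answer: $-4100$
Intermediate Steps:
$T = 8$ ($T = - 4 \left(0 - 2\right) = \left(-4\right) \left(-2\right) = 8$)
$\left(42 + T\right) \left(-82\right) = \left(42 + 8\right) \left(-82\right) = 50 \left(-82\right) = -4100$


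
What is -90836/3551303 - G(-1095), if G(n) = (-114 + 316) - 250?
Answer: 170371708/3551303 ≈ 47.974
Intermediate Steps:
G(n) = -48 (G(n) = 202 - 250 = -48)
-90836/3551303 - G(-1095) = -90836/3551303 - 1*(-48) = -90836*1/3551303 + 48 = -90836/3551303 + 48 = 170371708/3551303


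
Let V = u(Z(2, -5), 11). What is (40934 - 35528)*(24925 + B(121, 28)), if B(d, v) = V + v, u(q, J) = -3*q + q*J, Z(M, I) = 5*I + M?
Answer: 133901214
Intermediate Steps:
Z(M, I) = M + 5*I
u(q, J) = -3*q + J*q
V = -184 (V = (2 + 5*(-5))*(-3 + 11) = (2 - 25)*8 = -23*8 = -184)
B(d, v) = -184 + v
(40934 - 35528)*(24925 + B(121, 28)) = (40934 - 35528)*(24925 + (-184 + 28)) = 5406*(24925 - 156) = 5406*24769 = 133901214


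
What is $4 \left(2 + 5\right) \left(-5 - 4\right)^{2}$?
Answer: $2268$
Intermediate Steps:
$4 \left(2 + 5\right) \left(-5 - 4\right)^{2} = 4 \cdot 7 \left(-9\right)^{2} = 28 \cdot 81 = 2268$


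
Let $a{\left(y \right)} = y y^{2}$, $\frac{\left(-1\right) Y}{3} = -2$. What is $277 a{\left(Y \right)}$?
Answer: $59832$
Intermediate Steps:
$Y = 6$ ($Y = \left(-3\right) \left(-2\right) = 6$)
$a{\left(y \right)} = y^{3}$
$277 a{\left(Y \right)} = 277 \cdot 6^{3} = 277 \cdot 216 = 59832$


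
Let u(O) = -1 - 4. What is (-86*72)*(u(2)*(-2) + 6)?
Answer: -99072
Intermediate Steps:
u(O) = -5
(-86*72)*(u(2)*(-2) + 6) = (-86*72)*(-5*(-2) + 6) = -6192*(10 + 6) = -6192*16 = -99072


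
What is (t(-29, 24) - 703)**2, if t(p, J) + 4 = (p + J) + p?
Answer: 549081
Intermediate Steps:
t(p, J) = -4 + J + 2*p (t(p, J) = -4 + ((p + J) + p) = -4 + ((J + p) + p) = -4 + (J + 2*p) = -4 + J + 2*p)
(t(-29, 24) - 703)**2 = ((-4 + 24 + 2*(-29)) - 703)**2 = ((-4 + 24 - 58) - 703)**2 = (-38 - 703)**2 = (-741)**2 = 549081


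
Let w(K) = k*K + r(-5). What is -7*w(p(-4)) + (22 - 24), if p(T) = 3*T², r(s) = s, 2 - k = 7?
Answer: 1713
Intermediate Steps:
k = -5 (k = 2 - 1*7 = 2 - 7 = -5)
w(K) = -5 - 5*K (w(K) = -5*K - 5 = -5 - 5*K)
-7*w(p(-4)) + (22 - 24) = -7*(-5 - 15*(-4)²) + (22 - 24) = -7*(-5 - 15*16) - 2 = -7*(-5 - 5*48) - 2 = -7*(-5 - 240) - 2 = -7*(-245) - 2 = 1715 - 2 = 1713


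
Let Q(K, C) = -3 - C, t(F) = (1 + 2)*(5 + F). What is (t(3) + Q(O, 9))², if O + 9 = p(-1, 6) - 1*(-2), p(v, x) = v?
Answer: 144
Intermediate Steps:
t(F) = 15 + 3*F (t(F) = 3*(5 + F) = 15 + 3*F)
O = -8 (O = -9 + (-1 - 1*(-2)) = -9 + (-1 + 2) = -9 + 1 = -8)
(t(3) + Q(O, 9))² = ((15 + 3*3) + (-3 - 1*9))² = ((15 + 9) + (-3 - 9))² = (24 - 12)² = 12² = 144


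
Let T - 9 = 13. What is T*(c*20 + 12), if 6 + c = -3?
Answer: -3696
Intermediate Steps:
T = 22 (T = 9 + 13 = 22)
c = -9 (c = -6 - 3 = -9)
T*(c*20 + 12) = 22*(-9*20 + 12) = 22*(-180 + 12) = 22*(-168) = -3696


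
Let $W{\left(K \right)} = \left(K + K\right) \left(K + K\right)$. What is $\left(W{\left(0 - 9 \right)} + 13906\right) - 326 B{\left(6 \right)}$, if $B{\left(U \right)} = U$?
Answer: $12274$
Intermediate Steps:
$W{\left(K \right)} = 4 K^{2}$ ($W{\left(K \right)} = 2 K 2 K = 4 K^{2}$)
$\left(W{\left(0 - 9 \right)} + 13906\right) - 326 B{\left(6 \right)} = \left(4 \left(0 - 9\right)^{2} + 13906\right) - 1956 = \left(4 \left(-9\right)^{2} + 13906\right) - 1956 = \left(4 \cdot 81 + 13906\right) - 1956 = \left(324 + 13906\right) - 1956 = 14230 - 1956 = 12274$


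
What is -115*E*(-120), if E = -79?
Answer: -1090200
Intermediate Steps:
-115*E*(-120) = -115*(-79)*(-120) = 9085*(-120) = -1090200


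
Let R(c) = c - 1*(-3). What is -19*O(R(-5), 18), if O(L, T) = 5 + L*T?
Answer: 589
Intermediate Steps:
R(c) = 3 + c (R(c) = c + 3 = 3 + c)
-19*O(R(-5), 18) = -19*(5 + (3 - 5)*18) = -19*(5 - 2*18) = -19*(5 - 36) = -19*(-31) = 589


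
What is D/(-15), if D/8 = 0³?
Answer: 0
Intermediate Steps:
D = 0 (D = 8*0³ = 8*0 = 0)
D/(-15) = 0/(-15) = 0*(-1/15) = 0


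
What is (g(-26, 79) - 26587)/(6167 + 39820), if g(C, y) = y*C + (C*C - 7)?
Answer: -9324/15329 ≈ -0.60826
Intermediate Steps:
g(C, y) = -7 + C² + C*y (g(C, y) = C*y + (C² - 7) = C*y + (-7 + C²) = -7 + C² + C*y)
(g(-26, 79) - 26587)/(6167 + 39820) = ((-7 + (-26)² - 26*79) - 26587)/(6167 + 39820) = ((-7 + 676 - 2054) - 26587)/45987 = (-1385 - 26587)*(1/45987) = -27972*1/45987 = -9324/15329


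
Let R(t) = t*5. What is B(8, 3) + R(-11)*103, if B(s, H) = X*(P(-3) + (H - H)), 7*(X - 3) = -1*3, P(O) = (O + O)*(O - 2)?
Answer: -39115/7 ≈ -5587.9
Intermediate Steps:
P(O) = 2*O*(-2 + O) (P(O) = (2*O)*(-2 + O) = 2*O*(-2 + O))
R(t) = 5*t
X = 18/7 (X = 3 + (-1*3)/7 = 3 + (⅐)*(-3) = 3 - 3/7 = 18/7 ≈ 2.5714)
B(s, H) = 540/7 (B(s, H) = 18*(2*(-3)*(-2 - 3) + (H - H))/7 = 18*(2*(-3)*(-5) + 0)/7 = 18*(30 + 0)/7 = (18/7)*30 = 540/7)
B(8, 3) + R(-11)*103 = 540/7 + (5*(-11))*103 = 540/7 - 55*103 = 540/7 - 5665 = -39115/7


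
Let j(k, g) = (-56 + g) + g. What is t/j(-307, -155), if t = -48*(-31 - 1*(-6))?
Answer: -200/61 ≈ -3.2787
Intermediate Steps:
j(k, g) = -56 + 2*g
t = 1200 (t = -48*(-31 + 6) = -48*(-25) = 1200)
t/j(-307, -155) = 1200/(-56 + 2*(-155)) = 1200/(-56 - 310) = 1200/(-366) = 1200*(-1/366) = -200/61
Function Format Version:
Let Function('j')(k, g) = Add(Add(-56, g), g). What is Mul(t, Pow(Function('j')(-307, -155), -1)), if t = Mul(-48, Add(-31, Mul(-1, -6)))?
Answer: Rational(-200, 61) ≈ -3.2787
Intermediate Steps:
Function('j')(k, g) = Add(-56, Mul(2, g))
t = 1200 (t = Mul(-48, Add(-31, 6)) = Mul(-48, -25) = 1200)
Mul(t, Pow(Function('j')(-307, -155), -1)) = Mul(1200, Pow(Add(-56, Mul(2, -155)), -1)) = Mul(1200, Pow(Add(-56, -310), -1)) = Mul(1200, Pow(-366, -1)) = Mul(1200, Rational(-1, 366)) = Rational(-200, 61)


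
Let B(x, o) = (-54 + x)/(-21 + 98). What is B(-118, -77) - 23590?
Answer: -1816602/77 ≈ -23592.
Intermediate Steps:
B(x, o) = -54/77 + x/77 (B(x, o) = (-54 + x)/77 = (-54 + x)*(1/77) = -54/77 + x/77)
B(-118, -77) - 23590 = (-54/77 + (1/77)*(-118)) - 23590 = (-54/77 - 118/77) - 23590 = -172/77 - 23590 = -1816602/77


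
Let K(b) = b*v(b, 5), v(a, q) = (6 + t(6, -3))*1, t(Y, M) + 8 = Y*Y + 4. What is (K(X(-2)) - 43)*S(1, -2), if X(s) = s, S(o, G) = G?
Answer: 238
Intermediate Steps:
t(Y, M) = -4 + Y**2 (t(Y, M) = -8 + (Y*Y + 4) = -8 + (Y**2 + 4) = -8 + (4 + Y**2) = -4 + Y**2)
v(a, q) = 38 (v(a, q) = (6 + (-4 + 6**2))*1 = (6 + (-4 + 36))*1 = (6 + 32)*1 = 38*1 = 38)
K(b) = 38*b (K(b) = b*38 = 38*b)
(K(X(-2)) - 43)*S(1, -2) = (38*(-2) - 43)*(-2) = (-76 - 43)*(-2) = -119*(-2) = 238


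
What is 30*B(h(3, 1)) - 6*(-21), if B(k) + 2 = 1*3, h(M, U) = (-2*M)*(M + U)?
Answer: 156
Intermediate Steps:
h(M, U) = -2*M*(M + U)
B(k) = 1 (B(k) = -2 + 1*3 = -2 + 3 = 1)
30*B(h(3, 1)) - 6*(-21) = 30*1 - 6*(-21) = 30 + 126 = 156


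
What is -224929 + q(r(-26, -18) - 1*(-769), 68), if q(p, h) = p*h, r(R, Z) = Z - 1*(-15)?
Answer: -172841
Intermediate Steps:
r(R, Z) = 15 + Z (r(R, Z) = Z + 15 = 15 + Z)
q(p, h) = h*p
-224929 + q(r(-26, -18) - 1*(-769), 68) = -224929 + 68*((15 - 18) - 1*(-769)) = -224929 + 68*(-3 + 769) = -224929 + 68*766 = -224929 + 52088 = -172841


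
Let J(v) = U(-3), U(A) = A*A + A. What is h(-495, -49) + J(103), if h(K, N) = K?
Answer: -489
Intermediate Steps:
U(A) = A + A² (U(A) = A² + A = A + A²)
J(v) = 6 (J(v) = -3*(1 - 3) = -3*(-2) = 6)
h(-495, -49) + J(103) = -495 + 6 = -489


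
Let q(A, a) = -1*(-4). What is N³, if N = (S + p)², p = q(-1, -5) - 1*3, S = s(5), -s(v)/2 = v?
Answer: 531441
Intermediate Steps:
q(A, a) = 4
s(v) = -2*v
S = -10 (S = -2*5 = -10)
p = 1 (p = 4 - 1*3 = 4 - 3 = 1)
N = 81 (N = (-10 + 1)² = (-9)² = 81)
N³ = 81³ = 531441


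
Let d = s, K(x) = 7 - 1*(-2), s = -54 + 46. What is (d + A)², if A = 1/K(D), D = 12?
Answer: 5041/81 ≈ 62.235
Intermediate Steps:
s = -8
K(x) = 9 (K(x) = 7 + 2 = 9)
A = ⅑ (A = 1/9 = ⅑ ≈ 0.11111)
d = -8
(d + A)² = (-8 + ⅑)² = (-71/9)² = 5041/81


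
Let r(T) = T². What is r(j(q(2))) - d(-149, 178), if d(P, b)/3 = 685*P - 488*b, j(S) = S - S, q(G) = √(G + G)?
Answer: 566787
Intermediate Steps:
q(G) = √2*√G (q(G) = √(2*G) = √2*√G)
j(S) = 0
d(P, b) = -1464*b + 2055*P (d(P, b) = 3*(685*P - 488*b) = 3*(-488*b + 685*P) = -1464*b + 2055*P)
r(j(q(2))) - d(-149, 178) = 0² - (-1464*178 + 2055*(-149)) = 0 - (-260592 - 306195) = 0 - 1*(-566787) = 0 + 566787 = 566787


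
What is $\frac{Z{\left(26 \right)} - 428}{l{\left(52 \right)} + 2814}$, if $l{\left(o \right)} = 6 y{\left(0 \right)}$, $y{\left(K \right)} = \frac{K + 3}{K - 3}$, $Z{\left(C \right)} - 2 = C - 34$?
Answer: $- \frac{217}{1404} \approx -0.15456$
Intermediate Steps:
$Z{\left(C \right)} = -32 + C$ ($Z{\left(C \right)} = 2 + \left(C - 34\right) = 2 + \left(-34 + C\right) = -32 + C$)
$y{\left(K \right)} = \frac{3 + K}{-3 + K}$
$l{\left(o \right)} = -6$ ($l{\left(o \right)} = 6 \frac{3 + 0}{-3 + 0} = 6 \frac{1}{-3} \cdot 3 = 6 \left(\left(- \frac{1}{3}\right) 3\right) = 6 \left(-1\right) = -6$)
$\frac{Z{\left(26 \right)} - 428}{l{\left(52 \right)} + 2814} = \frac{\left(-32 + 26\right) - 428}{-6 + 2814} = \frac{-6 - 428}{2808} = \left(-434\right) \frac{1}{2808} = - \frac{217}{1404}$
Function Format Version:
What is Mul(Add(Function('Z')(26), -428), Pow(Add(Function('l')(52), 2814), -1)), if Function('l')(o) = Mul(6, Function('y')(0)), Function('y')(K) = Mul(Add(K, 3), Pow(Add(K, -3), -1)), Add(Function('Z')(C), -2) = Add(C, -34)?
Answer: Rational(-217, 1404) ≈ -0.15456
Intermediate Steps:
Function('Z')(C) = Add(-32, C) (Function('Z')(C) = Add(2, Add(C, -34)) = Add(2, Add(-34, C)) = Add(-32, C))
Function('y')(K) = Mul(Pow(Add(-3, K), -1), Add(3, K)) (Function('y')(K) = Mul(Add(3, K), Pow(Add(-3, K), -1)) = Mul(Pow(Add(-3, K), -1), Add(3, K)))
Function('l')(o) = -6 (Function('l')(o) = Mul(6, Mul(Pow(Add(-3, 0), -1), Add(3, 0))) = Mul(6, Mul(Pow(-3, -1), 3)) = Mul(6, Mul(Rational(-1, 3), 3)) = Mul(6, -1) = -6)
Mul(Add(Function('Z')(26), -428), Pow(Add(Function('l')(52), 2814), -1)) = Mul(Add(Add(-32, 26), -428), Pow(Add(-6, 2814), -1)) = Mul(Add(-6, -428), Pow(2808, -1)) = Mul(-434, Rational(1, 2808)) = Rational(-217, 1404)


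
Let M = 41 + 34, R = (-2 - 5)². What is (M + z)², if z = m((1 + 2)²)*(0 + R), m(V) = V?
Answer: 266256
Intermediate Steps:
R = 49 (R = (-7)² = 49)
M = 75
z = 441 (z = (1 + 2)²*(0 + 49) = 3²*49 = 9*49 = 441)
(M + z)² = (75 + 441)² = 516² = 266256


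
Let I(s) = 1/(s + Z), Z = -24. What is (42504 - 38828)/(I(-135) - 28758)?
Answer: -584484/4572523 ≈ -0.12783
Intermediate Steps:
Z = -24 (Z = -8*3 = -24)
I(s) = 1/(-24 + s) (I(s) = 1/(s - 24) = 1/(-24 + s))
(42504 - 38828)/(I(-135) - 28758) = (42504 - 38828)/(1/(-24 - 135) - 28758) = 3676/(1/(-159) - 28758) = 3676/(-1/159 - 28758) = 3676/(-4572523/159) = 3676*(-159/4572523) = -584484/4572523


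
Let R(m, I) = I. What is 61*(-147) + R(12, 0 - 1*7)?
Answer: -8974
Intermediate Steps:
61*(-147) + R(12, 0 - 1*7) = 61*(-147) + (0 - 1*7) = -8967 + (0 - 7) = -8967 - 7 = -8974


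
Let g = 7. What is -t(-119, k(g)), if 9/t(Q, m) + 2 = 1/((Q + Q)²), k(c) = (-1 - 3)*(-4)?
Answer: 509796/113287 ≈ 4.5000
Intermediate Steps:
k(c) = 16 (k(c) = -4*(-4) = 16)
t(Q, m) = 9/(-2 + 1/(4*Q²)) (t(Q, m) = 9/(-2 + 1/((Q + Q)²)) = 9/(-2 + 1/((2*Q)²)) = 9/(-2 + 1/(4*Q²)))
-t(-119, k(g)) = -(-36)*(-119)²/(-1 + 8*(-119)²) = -(-36)*14161/(-1 + 8*14161) = -(-36)*14161/(-1 + 113288) = -(-36)*14161/113287 = -1*(-509796/113287) = 509796/113287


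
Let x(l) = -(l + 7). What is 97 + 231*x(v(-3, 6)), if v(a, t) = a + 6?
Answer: -2213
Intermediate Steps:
v(a, t) = 6 + a
x(l) = -7 - l (x(l) = -(7 + l) = -7 - l)
97 + 231*x(v(-3, 6)) = 97 + 231*(-7 - (6 - 3)) = 97 + 231*(-7 - 1*3) = 97 + 231*(-7 - 3) = 97 + 231*(-10) = 97 - 2310 = -2213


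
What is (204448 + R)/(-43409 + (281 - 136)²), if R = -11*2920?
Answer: -21541/2798 ≈ -7.6987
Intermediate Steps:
R = -32120
(204448 + R)/(-43409 + (281 - 136)²) = (204448 - 32120)/(-43409 + (281 - 136)²) = 172328/(-43409 + 145²) = 172328/(-43409 + 21025) = 172328/(-22384) = 172328*(-1/22384) = -21541/2798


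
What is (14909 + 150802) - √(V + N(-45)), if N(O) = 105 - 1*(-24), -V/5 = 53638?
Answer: 165711 - I*√268061 ≈ 1.6571e+5 - 517.75*I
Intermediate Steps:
V = -268190 (V = -5*53638 = -268190)
N(O) = 129 (N(O) = 105 + 24 = 129)
(14909 + 150802) - √(V + N(-45)) = (14909 + 150802) - √(-268190 + 129) = 165711 - √(-268061) = 165711 - I*√268061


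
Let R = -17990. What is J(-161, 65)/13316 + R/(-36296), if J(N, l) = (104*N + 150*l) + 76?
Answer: -1442611/60414692 ≈ -0.023878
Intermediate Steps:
J(N, l) = 76 + 104*N + 150*l
J(-161, 65)/13316 + R/(-36296) = (76 + 104*(-161) + 150*65)/13316 - 17990/(-36296) = (76 - 16744 + 9750)*(1/13316) - 17990*(-1/36296) = -6918*1/13316 + 8995/18148 = -3459/6658 + 8995/18148 = -1442611/60414692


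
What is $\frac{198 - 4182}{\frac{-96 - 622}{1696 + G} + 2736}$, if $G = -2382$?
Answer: $- \frac{1366512}{938807} \approx -1.4556$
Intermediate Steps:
$\frac{198 - 4182}{\frac{-96 - 622}{1696 + G} + 2736} = \frac{198 - 4182}{\frac{-96 - 622}{1696 - 2382} + 2736} = - \frac{3984}{- \frac{718}{-686} + 2736} = - \frac{3984}{\left(-718\right) \left(- \frac{1}{686}\right) + 2736} = - \frac{3984}{\frac{359}{343} + 2736} = - \frac{3984}{\frac{938807}{343}} = \left(-3984\right) \frac{343}{938807} = - \frac{1366512}{938807}$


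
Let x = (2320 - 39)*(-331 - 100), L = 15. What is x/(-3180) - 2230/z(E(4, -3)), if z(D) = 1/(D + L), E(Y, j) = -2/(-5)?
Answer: -108224449/3180 ≈ -34033.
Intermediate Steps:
E(Y, j) = ⅖ (E(Y, j) = -2*(-⅕) = ⅖)
z(D) = 1/(15 + D) (z(D) = 1/(D + 15) = 1/(15 + D))
x = -983111 (x = 2281*(-431) = -983111)
x/(-3180) - 2230/z(E(4, -3)) = -983111/(-3180) - 2230/(1/(15 + ⅖)) = -983111*(-1/3180) - 2230/(1/(77/5)) = 983111/3180 - 2230/5/77 = 983111/3180 - 2230*77/5 = 983111/3180 - 34342 = -108224449/3180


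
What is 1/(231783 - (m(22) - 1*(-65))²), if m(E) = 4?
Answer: 1/227022 ≈ 4.4049e-6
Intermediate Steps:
1/(231783 - (m(22) - 1*(-65))²) = 1/(231783 - (4 - 1*(-65))²) = 1/(231783 - (4 + 65)²) = 1/(231783 - 1*69²) = 1/(231783 - 1*4761) = 1/(231783 - 4761) = 1/227022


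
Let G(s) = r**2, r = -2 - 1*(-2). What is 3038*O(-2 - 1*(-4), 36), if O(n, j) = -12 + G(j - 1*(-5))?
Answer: -36456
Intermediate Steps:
r = 0 (r = -2 + 2 = 0)
G(s) = 0 (G(s) = 0**2 = 0)
O(n, j) = -12 (O(n, j) = -12 + 0 = -12)
3038*O(-2 - 1*(-4), 36) = 3038*(-12) = -36456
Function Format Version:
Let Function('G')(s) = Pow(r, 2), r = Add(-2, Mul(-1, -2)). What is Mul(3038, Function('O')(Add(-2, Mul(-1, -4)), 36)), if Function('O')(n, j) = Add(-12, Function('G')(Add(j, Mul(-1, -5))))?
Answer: -36456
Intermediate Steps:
r = 0 (r = Add(-2, 2) = 0)
Function('G')(s) = 0 (Function('G')(s) = Pow(0, 2) = 0)
Function('O')(n, j) = -12 (Function('O')(n, j) = Add(-12, 0) = -12)
Mul(3038, Function('O')(Add(-2, Mul(-1, -4)), 36)) = Mul(3038, -12) = -36456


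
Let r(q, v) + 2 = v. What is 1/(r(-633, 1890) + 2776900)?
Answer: 1/2778788 ≈ 3.5987e-7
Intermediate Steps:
r(q, v) = -2 + v
1/(r(-633, 1890) + 2776900) = 1/((-2 + 1890) + 2776900) = 1/(1888 + 2776900) = 1/2778788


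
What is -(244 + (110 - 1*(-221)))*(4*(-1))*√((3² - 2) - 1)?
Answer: 2300*√6 ≈ 5633.8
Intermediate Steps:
-(244 + (110 - 1*(-221)))*(4*(-1))*√((3² - 2) - 1) = -(244 + (110 + 221))*(-4*√((9 - 2) - 1)) = -(244 + 331)*(-4*√(7 - 1)) = -575*(-4*√6) = -(-2300)*√6 = 2300*√6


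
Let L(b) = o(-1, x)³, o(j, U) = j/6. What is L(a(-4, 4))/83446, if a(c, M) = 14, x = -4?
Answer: -1/18024336 ≈ -5.5481e-8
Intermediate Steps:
o(j, U) = j/6 (o(j, U) = j*(⅙) = j/6)
L(b) = -1/216 (L(b) = ((⅙)*(-1))³ = (-⅙)³ = -1/216)
L(a(-4, 4))/83446 = -1/216/83446 = -1/216*1/83446 = -1/18024336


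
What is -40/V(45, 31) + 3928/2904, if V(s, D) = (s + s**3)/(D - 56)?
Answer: 1504249/1103157 ≈ 1.3636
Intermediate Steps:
V(s, D) = (s + s**3)/(-56 + D)
-40/V(45, 31) + 3928/2904 = -40*(-56 + 31)/(45 + 45**3) + 3928/2904 = -40*(-25/(45 + 91125)) + 3928*(1/2904) = -40/((-1/25*91170)) + 491/363 = -40/(-18234/5) + 491/363 = -40*(-5/18234) + 491/363 = 100/9117 + 491/363 = 1504249/1103157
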